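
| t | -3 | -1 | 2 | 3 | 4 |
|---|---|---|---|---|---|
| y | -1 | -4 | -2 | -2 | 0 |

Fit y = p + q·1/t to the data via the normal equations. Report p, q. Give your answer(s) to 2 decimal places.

Compute the Gram sums: Σ1 = 5, Σ1/t = -1/4, Σ1/t·1/t = 221/144.
Moment sums: Σy = -9, Σ1/t·y = 8/3.
XᵀX·[p, q]ᵀ = Xᵀy becomes [[5, -1/4]; [-1/4, 221/144]]·[p, q]ᵀ = [-9, 8/3]ᵀ.
Determinant 5·(221/144) − (-1/4)² = 137/18.
p = ((-9)·(221/144) − (-1/4)·(8/3))/(137/18) = -1893/1096; q = (5·(8/3) − (-1/4)·(-9))/(137/18) = 399/274.

p = -1.73, q = 1.46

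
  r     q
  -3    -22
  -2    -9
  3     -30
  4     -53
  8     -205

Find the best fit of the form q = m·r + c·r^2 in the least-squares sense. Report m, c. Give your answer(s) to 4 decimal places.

m = -1.4103, c = -3.0179

From the data, Σr·r = 102, Σr·r^2 = 568, Σr^2·r^2 = 4530.
For Aᵀq: Σr·q = -1858, Σr^2·q = -14472.
Eliminating c: 4530·(row 1) − 568·(row 2) gives 139436·m = 4530·(-1858) − 568·(-14472) = -196644, so m = -49161/34859.
Then c = ((-14472) − 568·(-49161/34859))/4530 = -105200/34859.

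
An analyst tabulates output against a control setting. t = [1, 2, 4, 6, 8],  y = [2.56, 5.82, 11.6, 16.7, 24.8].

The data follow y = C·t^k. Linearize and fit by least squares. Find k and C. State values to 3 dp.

k = 1.064, C = 2.638

Linearized form: ln y = k·ln t + ln C. From the 5 transformed points,
Σln t = 5.9506, Σ(ln t)² = 9.9367, Σln y = 11.1786, Σln t·ln y = 16.3400.
Equations: 9.9367·k + 5.9506·ln C = 16.3400;  5.9506·k + 5·ln C = 11.1786.
Slope k = (n·Σln t·ln y − Σln t·Σln y)/(n·Σ(ln t)² − (Σln t)²) = (5·16.3400 − 5.9506·11.1786)/14.2736 = 1.06351; ln C = (Σln y − k·Σln t)/n = 0.97000, so C = exp(0.97000) = 2.63794.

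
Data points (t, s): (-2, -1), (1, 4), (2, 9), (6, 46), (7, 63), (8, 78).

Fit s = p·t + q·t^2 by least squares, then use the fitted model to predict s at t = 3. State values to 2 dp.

Forming AᵀA = [[158, 1072]; [1072, 7826]] and Aᵀs = [1365, 9771]ᵀ gives AᵀA·[p, q]ᵀ = Aᵀs.
Eliminating q: 7826·(row 1) − 1072·(row 2) gives 87324·p = 7826·1365 − 1072·9771 = 207978, so p = 34663/14554.
Then q = (9771 − 1072·(34663/14554))/7826 = 13423/14554.
At t = 3: ŝ = (34663/14554)·(3) + (13423/14554)·(9) = 112398/7277.

ŝ = 15.45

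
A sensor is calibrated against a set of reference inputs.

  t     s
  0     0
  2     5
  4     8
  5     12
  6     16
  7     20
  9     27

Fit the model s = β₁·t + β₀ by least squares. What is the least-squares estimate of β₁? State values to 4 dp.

Sums needed: Σt·t = 211, Σt = 33, Σ1 = 7.
For Aᵀs: Σt·s = 581, Σs = 88.
Normal equations: [[211, 33]; [33, 7]]·[β₁, β₀]ᵀ = [581, 88]ᵀ.
Determinant 211·7 − 33² = 388.
β₁ = (581·7 − 33·88)/388 = 1163/388; β₀ = (211·88 − 33·581)/388 = -605/388.

β₁ = 2.9974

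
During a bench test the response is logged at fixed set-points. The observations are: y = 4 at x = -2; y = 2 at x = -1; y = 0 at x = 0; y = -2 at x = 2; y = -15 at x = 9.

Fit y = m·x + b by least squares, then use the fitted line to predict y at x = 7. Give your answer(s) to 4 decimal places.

Compute the Gram sums: Σx·x = 90, Σx = 8, Σ1 = 5.
Moment sums: Σx·y = -149, Σy = -11.
So AᵀA·[m, b]ᵀ = Aᵀy: [[90, 8]; [8, 5]]·[m, b]ᵀ = [-149, -11]ᵀ.
det = 90·5 − 8² = 386.
m = ((-149)·5 − 8·(-11))/386 = -657/386; b = (90·(-11) − 8·(-149))/386 = 101/193.
At x = 7: ŷ = (-657/386)·(7) + (101/193)·(1) = -4397/386.

ŷ = -11.3912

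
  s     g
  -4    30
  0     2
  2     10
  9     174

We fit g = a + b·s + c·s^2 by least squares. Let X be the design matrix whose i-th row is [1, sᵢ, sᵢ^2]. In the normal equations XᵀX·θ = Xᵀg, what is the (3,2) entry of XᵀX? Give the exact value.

673

Row 3 ↔ basis s^2, column 2 ↔ basis s, so (XᵀX)_{3,2} = Σᵢ (s^2)·(s) = (16)·(-4) + (0)·(0) + (4)·(2) + (81)·(9) = 673.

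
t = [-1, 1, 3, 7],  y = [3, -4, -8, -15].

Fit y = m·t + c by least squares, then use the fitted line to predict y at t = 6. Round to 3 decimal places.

ŷ = -13.600

The normal equations are: 60·m + 10·c = -136;  10·m + 4·c = -24.
Determinant 60·4 − 10² = 140.
m = ((-136)·4 − 10·(-24))/140 = -76/35; c = (60·(-24) − 10·(-136))/140 = -4/7.
At t = 6: ŷ = (-76/35)·(6) + (-4/7)·(1) = -68/5.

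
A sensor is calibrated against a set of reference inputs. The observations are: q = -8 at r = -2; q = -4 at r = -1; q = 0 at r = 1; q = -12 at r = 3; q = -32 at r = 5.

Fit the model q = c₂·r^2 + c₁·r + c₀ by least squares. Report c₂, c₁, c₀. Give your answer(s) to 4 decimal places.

c₂ = -1.4433, c₁ = 0.9072, c₀ = -0.7423

The normal system XᵀX·[c₂, c₁, c₀]ᵀ = Xᵀq is [[724, 144, 40]; [144, 40, 6]; [40, 6, 5]]·[c₂, c₁, c₀]ᵀ = [-944, -176, -56]ᵀ.
Inverting the 3×3 Gram matrix, [c₂, c₁, c₀]ᵀ = [-140/97, 88/97, -72/97]ᵀ.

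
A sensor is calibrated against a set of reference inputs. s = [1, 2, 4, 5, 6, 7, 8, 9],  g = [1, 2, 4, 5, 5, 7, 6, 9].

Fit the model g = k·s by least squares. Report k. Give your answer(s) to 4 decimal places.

Compute the Gram sums: Σs·s = 276.
Right-hand side: Σs·g = 254.
Hence k = 254 / 276 ≈ 0.92029.

k = 0.9203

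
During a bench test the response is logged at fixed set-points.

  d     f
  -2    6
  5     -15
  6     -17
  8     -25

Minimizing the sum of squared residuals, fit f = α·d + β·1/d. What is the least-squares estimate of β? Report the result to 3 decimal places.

β = 0.495

Forming XᵀX = [[129, 4]; [4, 4801/14400]] and Xᵀf = [-389, -287/24]ᵀ gives XᵀX·[α, β]ᵀ = Xᵀf.
Determinant 129·(4801/14400) − 4² = 129643/4800.
α = ((-389)·(4801/14400) − 4·(-287/24))/(129643/4800) = -1178789/388929; β = (129·(-287/24) − 4·(-389))/(129643/4800) = 64200/129643.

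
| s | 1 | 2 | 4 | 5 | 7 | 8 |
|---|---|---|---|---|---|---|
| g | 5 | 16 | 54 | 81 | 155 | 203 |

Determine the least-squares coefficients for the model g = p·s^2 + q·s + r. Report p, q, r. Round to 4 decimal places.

From the data, Σs^2·s^2 = 7395, Σs^2·s = 1053, Σs^2 = 159, Σs·s = 159, Σs = 27, Σ1 = 6.
For Aᵀg: Σs^2·g = 23545, Σs·g = 3367, Σg = 514.
So AᵀA·[p, q, r]ᵀ = Aᵀg: [[7395, 1053, 159]; [1053, 159, 27]; [159, 27, 6]]·[p, q, r]ᵀ = [23545, 3367, 514]ᵀ.
Row-reducing yields p = 73/24, q = 439/600, r = 177/100.

p = 3.0417, q = 0.7317, r = 1.7700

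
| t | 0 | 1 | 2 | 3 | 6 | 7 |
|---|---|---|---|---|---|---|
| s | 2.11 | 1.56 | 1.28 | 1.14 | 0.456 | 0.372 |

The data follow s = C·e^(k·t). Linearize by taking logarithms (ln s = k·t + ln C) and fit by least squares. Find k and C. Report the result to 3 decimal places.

k = -0.249, C = 2.123

Linearized form: ln s = k·t + ln C. From the 6 transformed points,
Over the data: Σt = 19.0000, Σ(t)² = 99.0000, Σln s = -0.2049, Σt·ln s = -10.3021.
Normal system: [[99.0000, 19.0000]; [19.0000, 6]]·[k, ln C]ᵀ = [-10.3021, -0.2049]ᵀ.
Δ = 99.0000·6 − (19.0000)² = 233.0000; k = (-10.3021·6 − 19.0000·-0.2049)/233.0000 = -0.24859, ln C = (99.0000·-0.2049 − 19.0000·-10.3021)/233.0000 = 0.75304, so C = exp(0.75304) = 2.12345.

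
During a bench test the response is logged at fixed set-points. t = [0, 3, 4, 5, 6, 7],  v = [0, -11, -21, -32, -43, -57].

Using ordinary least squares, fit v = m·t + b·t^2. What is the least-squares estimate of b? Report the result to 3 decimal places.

Compute the Gram sums: Σt·t = 135, Σt·t^2 = 775, Σt^2·t^2 = 4659.
Moment sums: Σt·v = -934, Σt^2·v = -5576.
AᵀA·[m, b]ᵀ = Aᵀv becomes [[135, 775]; [775, 4659]]·[m, b]ᵀ = [-934, -5576]ᵀ.
Eliminating b: 4659·(row 1) − 775·(row 2) gives 28340·m = 4659·(-934) − 775·(-5576) = -30106, so m = -15053/14170.
Then b = ((-5576) − 775·(-15053/14170))/4659 = -2891/2834.

b = -1.020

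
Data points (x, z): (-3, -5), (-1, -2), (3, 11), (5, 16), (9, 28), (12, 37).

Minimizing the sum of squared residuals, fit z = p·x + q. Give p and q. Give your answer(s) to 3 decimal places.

p = 2.862, q = 2.240

Entries of AᵀA: Σx·x = 269, Σx = 25, Σ1 = 6.
Right-hand side: Σx·z = 826, Σz = 85.
AᵀA·[p, q]ᵀ = Aᵀz becomes [[269, 25]; [25, 6]]·[p, q]ᵀ = [826, 85]ᵀ.
Δ = 269·6 − 25² = 989.
p = (826·6 − 25·85)/989 = 2831/989; q = (269·85 − 25·826)/989 = 2215/989.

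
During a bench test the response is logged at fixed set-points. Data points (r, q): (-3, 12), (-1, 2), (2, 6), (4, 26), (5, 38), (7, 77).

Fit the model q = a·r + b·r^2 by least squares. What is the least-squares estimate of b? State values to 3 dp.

With design matrix X, XᵀX = [[104, 512]; [512, 3380]] and Xᵀq = [807, 5273]ᵀ.
det = 104·3380 − 512² = 89376.
a = (807·3380 − 512·5273)/89376 = 6971/22344; b = (104·5273 − 512·807)/89376 = 16901/11172.

b = 1.513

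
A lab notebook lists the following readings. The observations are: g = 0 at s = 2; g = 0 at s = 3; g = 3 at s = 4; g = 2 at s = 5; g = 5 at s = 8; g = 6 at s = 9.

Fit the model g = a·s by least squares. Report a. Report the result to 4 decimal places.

The normal equations are: 199·a = 116.
a = 116/199 = 0.582915.

a = 0.5829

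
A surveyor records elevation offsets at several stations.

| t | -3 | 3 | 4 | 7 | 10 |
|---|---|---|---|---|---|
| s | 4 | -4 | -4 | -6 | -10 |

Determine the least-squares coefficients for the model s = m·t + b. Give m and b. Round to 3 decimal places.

Normal-equation sums: Σt·t = 183, Σt = 21, Σ1 = 5.
And Σt·s = -182, Σs = -20.
So XᵀX·[m, b]ᵀ = Xᵀs: [[183, 21]; [21, 5]]·[m, b]ᵀ = [-182, -20]ᵀ.
Δ = 183·5 − 21² = 474.
m = ((-182)·5 − 21·(-20))/474 = -245/237; b = (183·(-20) − 21·(-182))/474 = 27/79.

m = -1.034, b = 0.342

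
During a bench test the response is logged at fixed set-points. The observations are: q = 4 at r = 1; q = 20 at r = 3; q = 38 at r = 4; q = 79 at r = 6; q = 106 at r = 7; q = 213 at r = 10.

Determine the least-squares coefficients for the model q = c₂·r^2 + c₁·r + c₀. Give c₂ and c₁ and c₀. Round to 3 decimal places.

c₂ = 2.050, c₁ = 0.704, c₀ = 0.948

Forming XᵀX = [[14035, 1651, 211]; [1651, 211, 31]; [211, 31, 6]] and Xᵀq = [30130, 3562, 460]ᵀ gives XᵀX·[c₂, c₁, c₀]ᵀ = Xᵀq.
Inverting the 3×3 Gram matrix, [c₂, c₁, c₀]ᵀ = [371/181, 637/905, 858/905]ᵀ.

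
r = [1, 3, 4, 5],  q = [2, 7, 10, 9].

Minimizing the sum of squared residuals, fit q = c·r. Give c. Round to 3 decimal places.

Setting ∂/∂c … = 0 gives: 51·c = 108.
(Σr·r = 51, Σr·q = 108.)
c = 108/51 = 2.11765.

c = 2.118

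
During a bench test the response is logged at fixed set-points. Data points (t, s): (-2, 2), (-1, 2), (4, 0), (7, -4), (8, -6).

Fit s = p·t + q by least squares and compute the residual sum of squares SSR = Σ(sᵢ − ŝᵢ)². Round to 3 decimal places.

From the data, Σt·t = 134, Σt = 16, Σ1 = 5.
And Σt·s = -82, Σs = -6.
XᵀX·[p, q]ᵀ = Xᵀs becomes [[134, 16]; [16, 5]]·[p, q]ᵀ = [-82, -6]ᵀ.
Eliminating q: 5·(row 1) − 16·(row 2) gives 414·p = 5·(-82) − 16·(-6) = -314, so p = -157/207.
Then q = ((-6) − 16·(-157/207))/5 = 254/207.
Residuals: -154/207, 1/69, 374/207, 17/207, -80/69; SSR = 1070/207.

SSR = 5.169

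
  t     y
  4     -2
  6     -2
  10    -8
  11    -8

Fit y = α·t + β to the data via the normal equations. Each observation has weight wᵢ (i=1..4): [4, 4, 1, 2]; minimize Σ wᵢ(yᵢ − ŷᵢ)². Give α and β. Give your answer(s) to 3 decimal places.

α = -0.942, β = 2.531

The normal system AᵀWA·[α, β]ᵀ = AᵀWy is [[550, 72]; [72, 11]]·[α, β]ᵀ = [-336, -40]ᵀ.
Determinant 550·11 − 72² = 866.
α = ((-336)·11 − 72·(-40))/866 = -408/433; β = (550·(-40) − 72·(-336))/866 = 1096/433.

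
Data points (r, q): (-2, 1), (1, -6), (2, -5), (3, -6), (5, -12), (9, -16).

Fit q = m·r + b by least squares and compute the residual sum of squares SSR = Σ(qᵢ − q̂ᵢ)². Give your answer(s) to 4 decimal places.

SSR = 8.7048

Normal-equation sums: Σr·r = 124, Σr = 18, Σ1 = 6.
Right-hand side: Σr·q = -240, Σq = -44.
Eliminating b: 6·(row 1) − 18·(row 2) gives 420·m = 6·(-240) − 18·(-44) = -648, so m = -54/35.
Then b = ((-44) − 18·(-54/35))/6 = -284/105.
Residuals: 13/21, -184/105, 83/105, 4/3, -166/105, 62/105; SSR = 914/105.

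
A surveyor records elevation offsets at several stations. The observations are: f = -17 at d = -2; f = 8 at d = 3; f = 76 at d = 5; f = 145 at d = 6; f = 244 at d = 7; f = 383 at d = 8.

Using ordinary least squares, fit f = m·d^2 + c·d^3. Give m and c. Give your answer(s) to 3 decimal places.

m = -1.960, c = 0.993

Normal-equation sums: Σd^2·d^2 = 8515, Σd^2·d^3 = 60687, Σd^3·d^3 = 442867.
Right-hand side: Σd^2·f = 43592, Σd^3·f = 320960.
AᵀA·[m, c]ᵀ = Aᵀf becomes [[8515, 60687]; [60687, 442867]]·[m, c]ᵀ = [43592, 320960]ᵀ.
Δ = 8515·442867 − 60687² = 88100536.
m = (43592·442867 − 60687·320960)/88100536 = -21580157/11012567; c = (8515·320960 − 60687·43592)/88100536 = 10938337/11012567.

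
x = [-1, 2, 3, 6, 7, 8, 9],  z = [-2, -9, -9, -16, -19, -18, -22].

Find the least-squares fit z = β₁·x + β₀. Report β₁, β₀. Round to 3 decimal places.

β₁ = -1.935, β₀ = -4.174

The normal equations are: 244·β₁ + 34·β₀ = -614;  34·β₁ + 7·β₀ = -95.
(Σx·x = 244, Σx = 34, Σ1 = 7, Σx·z = -614, Σz = -95.)
Eliminating β₀: 7·(row 1) − 34·(row 2) gives 552·β₁ = 7·(-614) − 34·(-95) = -1068, so β₁ = -89/46.
Then β₀ = ((-95) − 34·(-89/46))/7 = -96/23.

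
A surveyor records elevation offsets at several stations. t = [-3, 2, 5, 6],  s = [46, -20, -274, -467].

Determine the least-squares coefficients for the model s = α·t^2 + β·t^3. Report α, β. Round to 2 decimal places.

α = -0.92, β = -2.01

Normal-equation sums: Σt^2·t^2 = 2018, Σt^2·t^3 = 10690, Σt^3·t^3 = 63074.
Right-hand side: Σt^2·s = -23328, Σt^3·s = -136524.
det = 2018·63074 − 10690² = 13007232.
α = ((-23328)·63074 − 10690·(-136524))/13007232 = -497863/541968; β = (2018·(-136524) − 10690·(-23328))/13007232 = -1088713/541968.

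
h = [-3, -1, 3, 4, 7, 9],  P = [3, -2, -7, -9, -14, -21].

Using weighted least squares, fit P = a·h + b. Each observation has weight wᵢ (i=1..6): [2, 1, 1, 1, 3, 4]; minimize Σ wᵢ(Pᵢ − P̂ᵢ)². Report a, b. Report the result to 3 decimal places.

a = -1.914, b = -2.408

The normal equations are: 515·a + 57·b = -1123;  57·a + 12·b = -138.
(Σwᵢ·h·h = 515, Σwᵢ·h = 57, Σwᵢ·1 = 12, Σwᵢ·h·P = -1123, Σwᵢ·P = -138.)
Eliminating b: 12·(row 1) − 57·(row 2) gives 2931·a = 12·(-1123) − 57·(-138) = -5610, so a = -1870/977.
Then b = ((-138) − 57·(-1870/977))/12 = -2353/977.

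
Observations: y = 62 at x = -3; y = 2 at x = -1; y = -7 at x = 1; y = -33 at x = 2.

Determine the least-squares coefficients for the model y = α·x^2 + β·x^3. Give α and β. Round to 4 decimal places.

The normal system AᵀA·[α, β]ᵀ = Aᵀy is [[99, -211]; [-211, 795]]·[α, β]ᵀ = [421, -1947]ᵀ.
Determinant 99·795 − (-211)² = 34184.
α = (421·795 − (-211)·(-1947))/34184 = -38061/17092; β = (99·(-1947) − (-211)·421)/34184 = -51961/17092.

α = -2.2268, β = -3.0401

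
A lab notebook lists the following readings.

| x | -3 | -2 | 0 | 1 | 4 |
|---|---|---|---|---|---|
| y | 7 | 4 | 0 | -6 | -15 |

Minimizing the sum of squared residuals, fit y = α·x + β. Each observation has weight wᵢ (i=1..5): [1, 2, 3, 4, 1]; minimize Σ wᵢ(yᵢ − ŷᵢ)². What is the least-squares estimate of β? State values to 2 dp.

β = -1.89

MᵀWM·[α, β]ᵀ = MᵀWy reads: 37·α + 1·β = -121;  1·α + 11·β = -24.
(Σwᵢ·x·x = 37, Σwᵢ·x = 1, Σwᵢ·1 = 11, Σwᵢ·x·y = -121, Σwᵢ·y = -24.)
det = 37·11 − 1² = 406.
α = ((-121)·11 − 1·(-24))/406 = -1307/406; β = (37·(-24) − 1·(-121))/406 = -767/406.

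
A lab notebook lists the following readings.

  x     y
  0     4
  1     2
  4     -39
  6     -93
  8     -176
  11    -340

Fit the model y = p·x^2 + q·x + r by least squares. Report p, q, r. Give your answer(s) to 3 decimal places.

p = -2.971, q = 1.424, r = 3.746

MᵀM·[p, q, r]ᵀ = Mᵀy reads: 20290·p + 2124·q + 238·r = -56374;  2124·p + 238·q + 30·r = -5860;  238·p + 30·q + 6·r = -642.
(Σx^2·x^2 = 20290, Σx^2·x = 2124, Σx^2 = 238, Σx·x = 238, Σx = 30, Σ1 = 6, Σx^2·y = -56374, Σx·y = -5860, Σy = -642.)
Row-reducing yields p = -3747/1261, q = 1796/1261, r = 4724/1261.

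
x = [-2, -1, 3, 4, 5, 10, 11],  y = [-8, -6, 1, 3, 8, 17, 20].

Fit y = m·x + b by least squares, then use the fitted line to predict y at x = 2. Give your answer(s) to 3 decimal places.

Forming AᵀA = [[276, 30]; [30, 7]] and Aᵀy = [467, 35]ᵀ gives AᵀA·[m, b]ᵀ = Aᵀy.
Δ = 276·7 − 30² = 1032.
m = (467·7 − 30·35)/1032 = 2219/1032; b = (276·35 − 30·467)/1032 = -725/172.
At x = 2: ŷ = (2219/1032)·(2) + (-725/172)·(1) = 11/129.

ŷ = 0.085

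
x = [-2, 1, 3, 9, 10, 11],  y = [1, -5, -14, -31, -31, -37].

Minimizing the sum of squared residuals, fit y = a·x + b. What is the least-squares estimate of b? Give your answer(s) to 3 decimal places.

From the data, Σx·x = 316, Σx = 32, Σ1 = 6.
And Σx·y = -1045, Σy = -117.
det = 316·6 − 32² = 872.
a = ((-1045)·6 − 32·(-117))/872 = -1263/436; b = (316·(-117) − 32·(-1045))/872 = -883/218.

b = -4.050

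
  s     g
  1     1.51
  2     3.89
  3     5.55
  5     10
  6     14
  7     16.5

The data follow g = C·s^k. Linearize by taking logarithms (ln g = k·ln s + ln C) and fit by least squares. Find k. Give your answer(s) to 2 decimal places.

k = 1.21

Linearized form: ln g = k·ln s + ln C. From the 6 transformed points,
Σln s = 7.1389, Σ(ln s)² = 11.2747, Σln g = 11.2293, Σln s·ln g = 16.7139.
Equations: 11.2747·k + 7.1389·ln C = 16.7139;  7.1389·k + 6·ln C = 11.2293.
Δ = 11.2747·6 − (7.1389)² = 16.6845; k = (16.7139·6 − 7.1389·11.2293)/16.6845 = 1.20583, ln C = (11.2747·11.2293 − 7.1389·16.7139)/16.6845 = 0.43684.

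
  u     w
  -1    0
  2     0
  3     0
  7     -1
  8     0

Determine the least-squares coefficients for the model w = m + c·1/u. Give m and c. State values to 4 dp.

Entries of MᵀM: Σ1 = 5, Σ1/u = 17/168, Σ1/u·1/u = 39433/28224.
Moment sums: Σw = -1, Σ1/u·w = -1/7.
Determinant 5·(39433/28224) − (17/168)² = 49219/7056.
m = ((-1)·(39433/28224) − (17/168)·(-1/7))/(49219/7056) = -39025/196876; c = (5·(-1/7) − (17/168)·(-1))/(49219/7056) = -4326/49219.

m = -0.1982, c = -0.0879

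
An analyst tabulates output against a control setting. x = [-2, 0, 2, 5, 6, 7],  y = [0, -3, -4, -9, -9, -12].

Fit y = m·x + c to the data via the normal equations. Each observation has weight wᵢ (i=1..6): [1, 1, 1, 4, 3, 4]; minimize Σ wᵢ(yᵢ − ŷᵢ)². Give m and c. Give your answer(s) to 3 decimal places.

Normal-equation sums: Σwᵢ·x·x = 412, Σwᵢ·x = 66, Σwᵢ·1 = 14.
Right-hand side: Σwᵢ·x·y = -686, Σwᵢ·y = -118.
Δ = 412·14 − 66² = 1412.
m = ((-686)·14 − 66·(-118))/1412 = -454/353; c = (412·(-118) − 66·(-686))/1412 = -835/353.

m = -1.286, c = -2.365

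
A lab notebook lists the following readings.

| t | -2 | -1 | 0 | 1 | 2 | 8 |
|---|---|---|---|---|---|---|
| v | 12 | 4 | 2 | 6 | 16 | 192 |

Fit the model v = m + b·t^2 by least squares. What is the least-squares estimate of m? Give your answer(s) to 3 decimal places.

Entries of MᵀM: Σ1 = 6, Σt^2 = 74, Σt^2·t^2 = 4130.
And Σv = 232, Σt^2·v = 12410.
MᵀM·[m, b]ᵀ = Mᵀv becomes [[6, 74]; [74, 4130]]·[m, b]ᵀ = [232, 12410]ᵀ.
Eliminating b: 4130·(row 1) − 74·(row 2) gives 19304·m = 4130·232 − 74·12410 = 39820, so m = 9955/4826.
Then b = (12410 − 74·(9955/4826))/4130 = 14323/4826.

m = 2.063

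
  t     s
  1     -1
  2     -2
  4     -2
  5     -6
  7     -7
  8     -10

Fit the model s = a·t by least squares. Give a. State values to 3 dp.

a = -1.082

Forming AᵀA = [[159]] and Aᵀs = [-172]ᵀ gives AᵀA·[a]ᵀ = Aᵀs.
Hence a = -172 / 159 ≈ -1.08176.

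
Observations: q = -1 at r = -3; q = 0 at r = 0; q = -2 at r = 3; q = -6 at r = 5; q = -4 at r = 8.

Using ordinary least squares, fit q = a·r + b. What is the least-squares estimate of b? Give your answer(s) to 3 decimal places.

b = -1.492

Forming XᵀX = [[107, 13]; [13, 5]] and Xᵀq = [-65, -13]ᵀ gives XᵀX·[a, b]ᵀ = Xᵀq.
Eliminating b: 5·(row 1) − 13·(row 2) gives 366·a = 5·(-65) − 13·(-13) = -156, so a = -26/61.
Then b = ((-13) − 13·(-26/61))/5 = -91/61.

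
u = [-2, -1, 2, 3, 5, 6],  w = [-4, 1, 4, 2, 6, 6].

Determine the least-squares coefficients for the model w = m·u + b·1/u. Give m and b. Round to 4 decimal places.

m = 1.1473, b = -0.6057

Sums needed: Σu·u = 79, Σu·1/u = 6, Σ1/u·1/u = 1511/900.
For Aᵀw: Σu·w = 87, Σ1/u·w = 88/15.
Normal equations: [[79, 6]; [6, 1511/900]]·[m, b]ᵀ = [87, 88/15]ᵀ.
Δ = 79·(1511/900) − 6² = 86969/900.
m = (87·(1511/900) − 6·(88/15))/(86969/900) = 99777/86969; b = (79·(88/15) − 6·87)/(86969/900) = -52680/86969.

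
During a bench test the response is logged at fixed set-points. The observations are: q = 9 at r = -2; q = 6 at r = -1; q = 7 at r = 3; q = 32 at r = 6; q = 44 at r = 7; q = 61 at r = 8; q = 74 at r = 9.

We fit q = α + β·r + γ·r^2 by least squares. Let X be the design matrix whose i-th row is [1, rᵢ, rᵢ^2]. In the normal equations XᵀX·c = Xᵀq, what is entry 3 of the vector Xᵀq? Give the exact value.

Entry 3 ↔ basis r^2, so (Xᵀq)_{3} = Σᵢ (r^2)·qᵢ = (4)·(9) + (1)·(6) + (9)·(7) + (36)·(32) + (49)·(44) + (64)·(61) + (81)·(74) = 13311.

13311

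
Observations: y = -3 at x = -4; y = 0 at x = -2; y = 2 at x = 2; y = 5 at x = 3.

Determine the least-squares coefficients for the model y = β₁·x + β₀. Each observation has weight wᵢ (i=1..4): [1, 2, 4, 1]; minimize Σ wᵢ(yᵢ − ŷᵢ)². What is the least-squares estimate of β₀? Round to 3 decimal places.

β₀ = 0.943

Normal-equation sums: Σwᵢ·x·x = 49, Σwᵢ·x = 3, Σwᵢ·1 = 8.
Moment sums: Σwᵢ·x·y = 43, Σwᵢ·y = 10.
So AᵀWA·[β₁, β₀]ᵀ = AᵀWy: [[49, 3]; [3, 8]]·[β₁, β₀]ᵀ = [43, 10]ᵀ.
Δ = 49·8 − 3² = 383.
β₁ = (43·8 − 3·10)/383 = 314/383; β₀ = (49·10 − 3·43)/383 = 361/383.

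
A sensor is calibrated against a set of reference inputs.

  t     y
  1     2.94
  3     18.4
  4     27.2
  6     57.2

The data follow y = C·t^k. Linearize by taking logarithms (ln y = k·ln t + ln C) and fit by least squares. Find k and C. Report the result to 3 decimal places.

With ln yᵢ as the transformed response and ln tᵢ as the regressor:
Σln t = 4.2767, Σ(ln t)² = 6.3392, Σln y = 11.3405, Σln t·ln y = 15.0292.
Equations: 6.3392·k + 4.2767·ln C = 15.0292;  4.2767·k + 4·ln C = 11.3405.
Solving (det = 7.0668): k = 1.64392, ln C = 1.07751, so C = exp(1.07751) = 2.93734.

k = 1.644, C = 2.937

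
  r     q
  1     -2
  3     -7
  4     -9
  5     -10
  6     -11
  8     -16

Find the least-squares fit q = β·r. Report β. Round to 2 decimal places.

β = -2.01

The normal system XᵀX·[β]ᵀ = Xᵀq is [[151]]·[β]ᵀ = [-303]ᵀ.
β = (-303)/151 = -2.00662.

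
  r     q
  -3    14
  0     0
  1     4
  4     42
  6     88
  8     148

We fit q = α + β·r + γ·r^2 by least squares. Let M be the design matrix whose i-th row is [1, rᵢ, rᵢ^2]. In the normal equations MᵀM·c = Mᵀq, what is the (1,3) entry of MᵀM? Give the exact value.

Row 1 ↔ basis 1, column 3 ↔ basis r^2, so (MᵀM)_{1,3} = Σᵢ r^2 = (1)·(9) + (1)·(0) + (1)·(1) + (1)·(16) + (1)·(36) + (1)·(64) = 126.

126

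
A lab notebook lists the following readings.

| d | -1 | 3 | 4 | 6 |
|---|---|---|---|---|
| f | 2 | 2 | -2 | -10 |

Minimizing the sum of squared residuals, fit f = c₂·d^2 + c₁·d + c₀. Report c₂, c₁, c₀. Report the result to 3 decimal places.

Sums needed: Σd^2·d^2 = 1634, Σd^2·d = 306, Σd^2 = 62, Σd·d = 62, Σd = 12, Σ1 = 4.
For Aᵀf: Σd^2·f = -372, Σd·f = -64, Σf = -8.
So AᵀA·[c₂, c₁, c₀]ᵀ = Aᵀf: [[1634, 306, 62]; [306, 62, 12]; [62, 12, 4]]·[c₂, c₁, c₀]ᵀ = [-372, -64, -8]ᵀ.
Inverting the 3×3 Gram matrix, [c₂, c₁, c₀]ᵀ = [-824/1549, 1420/1549, 5414/1549]ᵀ.

c₂ = -0.532, c₁ = 0.917, c₀ = 3.495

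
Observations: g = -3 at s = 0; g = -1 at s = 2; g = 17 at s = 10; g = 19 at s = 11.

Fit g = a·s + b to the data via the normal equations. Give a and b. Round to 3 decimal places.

a = 2.081, b = -3.965

MᵀM·[a, b]ᵀ = Mᵀg reads: 225·a + 23·b = 377;  23·a + 4·b = 32.
(Σs·s = 225, Σs = 23, Σ1 = 4, Σs·g = 377, Σg = 32.)
Eliminating b: 4·(row 1) − 23·(row 2) gives 371·a = 4·377 − 23·32 = 772, so a = 772/371.
Then b = (32 − 23·(772/371))/4 = -1471/371.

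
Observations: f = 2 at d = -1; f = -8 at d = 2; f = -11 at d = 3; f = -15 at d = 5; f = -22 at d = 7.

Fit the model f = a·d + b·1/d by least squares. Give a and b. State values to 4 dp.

a = -3.1868, b = 0.0875

Setting ∂/∂a … = 0 gives: 88·a + 5·b = -280;  5·a + (62689/44100)·b = -332/21.
(Σd·d = 88, Σd·1/d = 5, Σ1/d·1/d = 62689/44100, Σd·f = -280, Σ1/d·f = -332/21.)
det = 88·(62689/44100) − 5² = 1103533/11025.
a = ((-280)·(62689/44100) − 5·(-332/21))/(1103533/11025) = -3516730/1103533; b = (88·(-332/21) − 5·(-280))/(1103533/11025) = 96600/1103533.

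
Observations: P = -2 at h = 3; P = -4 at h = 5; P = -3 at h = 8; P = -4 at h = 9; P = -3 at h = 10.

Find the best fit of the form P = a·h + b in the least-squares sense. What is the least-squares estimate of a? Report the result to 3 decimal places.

a = -0.118

Entries of AᵀA: Σh·h = 279, Σh = 35, Σ1 = 5.
Moment sums: Σh·P = -116, ΣP = -16.
AᵀA·[a, b]ᵀ = AᵀP becomes [[279, 35]; [35, 5]]·[a, b]ᵀ = [-116, -16]ᵀ.
Δ = 279·5 − 35² = 170.
a = ((-116)·5 − 35·(-16))/170 = -2/17; b = (279·(-16) − 35·(-116))/170 = -202/85.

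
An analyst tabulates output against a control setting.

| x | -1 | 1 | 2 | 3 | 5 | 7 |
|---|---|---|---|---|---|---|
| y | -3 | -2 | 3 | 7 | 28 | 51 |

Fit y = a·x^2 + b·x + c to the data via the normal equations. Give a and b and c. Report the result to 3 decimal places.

a = 0.985, b = 0.979, c = -3.382

From the data, Σx^2·x^2 = 3125, Σx^2·x = 503, Σx^2 = 89, Σx·x = 89, Σx = 17, Σ1 = 6.
And Σx^2·y = 3269, Σx·y = 525, Σy = 84.
So MᵀM·[a, b, c]ᵀ = Mᵀy: [[3125, 503, 89]; [503, 89, 17]; [89, 17, 6]]·[a, b, c]ᵀ = [3269, 525, 84]ᵀ.
Solving the 3×3 system (Gaussian elimination) gives a = 65/66, b = 323/330, c = -186/55.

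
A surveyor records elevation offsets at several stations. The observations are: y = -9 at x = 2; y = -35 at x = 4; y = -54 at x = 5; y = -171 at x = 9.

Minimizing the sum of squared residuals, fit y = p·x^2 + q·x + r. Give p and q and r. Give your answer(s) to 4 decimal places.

p = -2.0332, q = -0.7753, r = 0.6740

Setting ∂/∂p … = 0 gives: 7458·p + 926·q + 126·r = -15797;  926·p + 126·q + 20·r = -1967;  126·p + 20·q + 4·r = -269.
(Σx^2·x^2 = 7458, Σx^2·x = 926, Σx^2 = 126, Σx·x = 126, Σx = 20, Σ1 = 4, Σx^2·y = -15797, Σx·y = -1967, Σy = -269.)
Inverting the 3×3 Gram matrix, [p, q, r]ᵀ = [-6299/3098, -1201/1549, 1044/1549]ᵀ.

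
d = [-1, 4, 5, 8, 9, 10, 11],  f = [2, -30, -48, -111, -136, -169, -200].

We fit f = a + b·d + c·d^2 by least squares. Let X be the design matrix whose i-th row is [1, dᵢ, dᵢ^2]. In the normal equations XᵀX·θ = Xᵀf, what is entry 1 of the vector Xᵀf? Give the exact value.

-692

Entry 1 ↔ basis 1, so (Xᵀf)_{1} = Σᵢ fᵢ = (1)·(2) + (1)·(-30) + (1)·(-48) + (1)·(-111) + (1)·(-136) + (1)·(-169) + (1)·(-200) = -692.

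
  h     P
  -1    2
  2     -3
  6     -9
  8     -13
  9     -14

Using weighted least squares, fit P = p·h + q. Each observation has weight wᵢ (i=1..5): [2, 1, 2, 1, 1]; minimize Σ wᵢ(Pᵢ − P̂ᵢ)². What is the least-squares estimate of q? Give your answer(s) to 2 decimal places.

Compute the Gram sums: Σwᵢ·h·h = 223, Σwᵢ·h = 29, Σwᵢ·1 = 7.
And Σwᵢ·h·P = -348, Σwᵢ·P = -44.
Normal equations: [[223, 29]; [29, 7]]·[p, q]ᵀ = [-348, -44]ᵀ.
det = 223·7 − 29² = 720.
p = ((-348)·7 − 29·(-44))/720 = -29/18; q = (223·(-44) − 29·(-348))/720 = 7/18.

q = 0.39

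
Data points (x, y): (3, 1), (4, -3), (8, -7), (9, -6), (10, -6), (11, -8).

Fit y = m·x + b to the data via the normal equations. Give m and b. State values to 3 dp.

From the data, Σx·x = 391, Σx = 45, Σ1 = 6.
Right-hand side: Σx·y = -267, Σy = -29.
So AᵀA·[m, b]ᵀ = Aᵀy: [[391, 45]; [45, 6]]·[m, b]ᵀ = [-267, -29]ᵀ.
det = 391·6 − 45² = 321.
m = ((-267)·6 − 45·(-29))/321 = -99/107; b = (391·(-29) − 45·(-267))/321 = 676/321.

m = -0.925, b = 2.106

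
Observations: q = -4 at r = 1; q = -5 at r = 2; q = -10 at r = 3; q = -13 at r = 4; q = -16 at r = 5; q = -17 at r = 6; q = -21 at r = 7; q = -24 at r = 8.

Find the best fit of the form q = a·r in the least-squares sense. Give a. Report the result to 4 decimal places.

XᵀX·[a]ᵀ = Xᵀq reads: 204·a = -617.
Hence a = -617 / 204 ≈ -3.02451.

a = -3.0245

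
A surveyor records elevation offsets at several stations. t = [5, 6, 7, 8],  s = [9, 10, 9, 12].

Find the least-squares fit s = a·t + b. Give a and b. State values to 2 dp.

Compute the Gram sums: Σt·t = 174, Σt = 26, Σ1 = 4.
Right-hand side: Σt·s = 264, Σs = 40.
Determinant 174·4 − 26² = 20.
a = (264·4 − 26·40)/20 = 4/5; b = (174·40 − 26·264)/20 = 24/5.

a = 0.80, b = 4.80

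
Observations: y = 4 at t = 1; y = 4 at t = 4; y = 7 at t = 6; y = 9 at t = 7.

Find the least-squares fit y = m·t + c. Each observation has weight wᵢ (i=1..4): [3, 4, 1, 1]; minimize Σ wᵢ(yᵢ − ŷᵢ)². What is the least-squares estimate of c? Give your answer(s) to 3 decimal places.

Entries of MᵀWM: Σwᵢ·t·t = 152, Σwᵢ·t = 32, Σwᵢ·1 = 9.
Moment sums: Σwᵢ·t·y = 181, Σwᵢ·y = 44.
So MᵀWM·[m, c]ᵀ = MᵀWy: [[152, 32]; [32, 9]]·[m, c]ᵀ = [181, 44]ᵀ.
det = 152·9 − 32² = 344.
m = (181·9 − 32·44)/344 = 221/344; c = (152·44 − 32·181)/344 = 112/43.

c = 2.605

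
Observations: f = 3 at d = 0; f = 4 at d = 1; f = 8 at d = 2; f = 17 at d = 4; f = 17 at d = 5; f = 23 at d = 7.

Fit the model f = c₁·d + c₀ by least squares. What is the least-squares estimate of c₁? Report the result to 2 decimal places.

Entries of AᵀA: Σd·d = 95, Σd = 19, Σ1 = 6.
Moment sums: Σd·f = 334, Σf = 72.
Determinant 95·6 − 19² = 209.
c₁ = (334·6 − 19·72)/209 = 636/209; c₀ = (95·72 − 19·334)/209 = 26/11.

c₁ = 3.04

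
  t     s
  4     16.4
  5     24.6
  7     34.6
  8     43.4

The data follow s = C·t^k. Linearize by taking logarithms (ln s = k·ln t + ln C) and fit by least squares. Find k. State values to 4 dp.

k = 1.3341

Linearized form: ln s = k·ln t + ln C. From the 4 transformed points,
AᵀA = [[12.6227, 7.0211]; [7.0211, 4]], rhs = [23.7689, 13.3143]ᵀ  (here Σln t = 7.0211, Σ(ln t)² = 12.6227, Σln s = 13.3143, Σln t·ln s = 23.7689).
Solving (det = 1.1954): k = 1.33406, ln C = 0.98695.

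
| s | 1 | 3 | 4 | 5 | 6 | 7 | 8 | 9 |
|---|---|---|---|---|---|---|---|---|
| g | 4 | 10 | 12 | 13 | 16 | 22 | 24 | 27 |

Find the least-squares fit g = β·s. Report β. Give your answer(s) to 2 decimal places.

β = 2.96

Entries of AᵀA: Σs·s = 281.
Right-hand side: Σs·g = 832.
So AᵀA·[β]ᵀ = Aᵀg: [[281]]·[β]ᵀ = [832]ᵀ.
β = 832/281 = 2.96085.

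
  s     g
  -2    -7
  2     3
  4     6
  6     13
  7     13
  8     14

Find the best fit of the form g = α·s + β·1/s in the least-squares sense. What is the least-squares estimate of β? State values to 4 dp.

MᵀM·[α, β]ᵀ = Mᵀg reads: 173·α + 6·β = 325;  6·α + (17677/28224)·β = 1031/84.
(Σs·s = 173, Σs·1/s = 6, Σ1/s·1/s = 17677/28224, Σs·g = 325, Σ1/s·g = 1031/84.)
Eliminating β: (17677/28224)·(row 1) − 6·(row 2) gives (2042057/28224)·α = (17677/28224)·325 − 6·(1031/84) = 3666529/28224, so α = 3666529/2042057.
Then β = ((1031/84) − 6·(3666529/2042057))/(17677/28224) = 4893168/2042057.

β = 2.3962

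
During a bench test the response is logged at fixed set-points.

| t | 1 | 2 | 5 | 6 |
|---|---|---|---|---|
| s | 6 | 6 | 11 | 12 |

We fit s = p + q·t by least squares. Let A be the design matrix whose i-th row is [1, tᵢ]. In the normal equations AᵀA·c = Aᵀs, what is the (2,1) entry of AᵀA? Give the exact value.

Row 2 ↔ basis t, column 1 ↔ basis 1, so (AᵀA)_{2,1} = Σᵢ t = (1)·(1) + (2)·(1) + (5)·(1) + (6)·(1) = 14.

14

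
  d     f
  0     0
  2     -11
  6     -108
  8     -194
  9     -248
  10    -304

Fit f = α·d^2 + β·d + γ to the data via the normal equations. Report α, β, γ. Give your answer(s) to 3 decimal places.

The normal equations are: 21969·α + 2465·β + 285·γ = -66836;  2465·α + 285·β + 35·γ = -7494;  285·α + 35·β + 6·γ = -865.
Row-reducing yields α = -35005/11262, β = 10727/18770, γ = 794/5631.

α = -3.108, β = 0.571, γ = 0.141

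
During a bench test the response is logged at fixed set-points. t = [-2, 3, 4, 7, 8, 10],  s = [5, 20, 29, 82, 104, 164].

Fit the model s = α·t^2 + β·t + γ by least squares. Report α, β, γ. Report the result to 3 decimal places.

α = 1.514, β = 0.980, γ = 1.388

Setting ∂/∂α … = 0 gives: 16850·α + 1938·β + 242·γ = 27738;  1938·α + 242·β + 30·γ = 3212;  242·α + 30·β + 6·γ = 404.
(Σt^2·t^2 = 16850, Σt^2·t = 1938, Σt^2 = 242, Σt·t = 242, Σt = 30, Σ1 = 6, Σt^2·s = 27738, Σt·s = 3212, Σs = 404.)
Solving the 3×3 system (Gaussian elimination) gives α = 69379/45838, β = 1727/1763, γ = 63629/45838.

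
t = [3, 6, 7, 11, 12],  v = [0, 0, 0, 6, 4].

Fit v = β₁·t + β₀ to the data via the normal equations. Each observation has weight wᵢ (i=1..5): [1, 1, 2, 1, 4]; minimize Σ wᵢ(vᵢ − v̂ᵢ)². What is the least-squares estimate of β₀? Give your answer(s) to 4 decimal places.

β₀ = -3.2010

Setting ∂/∂β₁ … = 0 gives: 840·β₁ + 82·β₀ = 258;  82·β₁ + 9·β₀ = 22.
(Σwᵢ·t·t = 840, Σwᵢ·t = 82, Σwᵢ·1 = 9, Σwᵢ·t·v = 258, Σwᵢ·v = 22.)
Δ = 840·9 − 82² = 836.
β₁ = (258·9 − 82·22)/836 = 259/418; β₀ = (840·22 − 82·258)/836 = -669/209.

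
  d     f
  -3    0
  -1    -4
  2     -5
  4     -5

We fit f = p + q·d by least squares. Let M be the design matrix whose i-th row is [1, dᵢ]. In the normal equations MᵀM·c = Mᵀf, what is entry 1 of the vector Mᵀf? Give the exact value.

-14

Entry 1 ↔ basis 1, so (Mᵀf)_{1} = Σᵢ fᵢ = (1)·(0) + (1)·(-4) + (1)·(-5) + (1)·(-5) = -14.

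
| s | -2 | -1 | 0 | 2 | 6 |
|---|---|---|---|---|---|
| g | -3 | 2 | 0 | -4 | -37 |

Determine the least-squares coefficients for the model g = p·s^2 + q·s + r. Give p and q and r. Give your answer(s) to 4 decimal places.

Normal-equation sums: Σs^2·s^2 = 1329, Σs^2·s = 215, Σs^2 = 45, Σs·s = 45, Σs = 5, Σ1 = 5.
Moment sums: Σs^2·g = -1358, Σs·g = -226, Σg = -42.
Row-reducing yields p = -396/403, q = -854/2015, r = 1748/2015.

p = -0.9826, q = -0.4238, r = 0.8675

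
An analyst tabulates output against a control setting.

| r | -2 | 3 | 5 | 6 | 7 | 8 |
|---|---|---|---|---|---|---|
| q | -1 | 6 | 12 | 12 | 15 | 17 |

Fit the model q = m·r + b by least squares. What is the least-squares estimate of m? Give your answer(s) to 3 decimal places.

m = 1.809

Compute the Gram sums: Σr·r = 187, Σr = 27, Σ1 = 6.
And Σr·q = 393, Σq = 61.
So MᵀM·[m, b]ᵀ = Mᵀq: [[187, 27]; [27, 6]]·[m, b]ᵀ = [393, 61]ᵀ.
Eliminating b: 6·(row 1) − 27·(row 2) gives 393·m = 6·393 − 27·61 = 711, so m = 237/131.
Then b = (61 − 27·(237/131))/6 = 796/393.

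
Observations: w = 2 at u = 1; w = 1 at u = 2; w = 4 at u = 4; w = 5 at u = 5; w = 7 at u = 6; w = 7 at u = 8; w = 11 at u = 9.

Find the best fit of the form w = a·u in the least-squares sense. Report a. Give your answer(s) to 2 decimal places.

a = 1.07

Entries of MᵀM: Σu·u = 227.
And Σu·w = 242.
MᵀM·[a]ᵀ = Mᵀw becomes [[227]]·[a]ᵀ = [242]ᵀ.
Hence a = 242 / 227 ≈ 1.06608.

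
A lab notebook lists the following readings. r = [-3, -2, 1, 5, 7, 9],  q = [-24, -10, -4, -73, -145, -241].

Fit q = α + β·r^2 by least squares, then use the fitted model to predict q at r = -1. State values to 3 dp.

Setting ∂/∂α … = 0 gives: 6·α + 169·β = -497;  169·α + 9685·β = -28711.
Δ = 6·9685 − 169² = 29549.
α = ((-497)·9685 − 169·(-28711))/29549 = 2978/2273; β = (6·(-28711) − 169·(-497))/29549 = -88273/29549.
At r = -1: q̂ = (2978/2273)·(1) + (-88273/29549)·(1) = -49559/29549.

q̂ = -1.677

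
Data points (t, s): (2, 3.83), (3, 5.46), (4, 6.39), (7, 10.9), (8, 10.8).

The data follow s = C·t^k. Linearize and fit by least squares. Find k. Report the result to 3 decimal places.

Taking logs, ln s = k·ln t + ln C, so regress ln s on ln t.
Σln t = 7.2034, Σ(ln t)² = 11.7199, Σln s = 9.6634, Σln t·ln s = 14.9633.
Equations: 11.7199·k + 7.2034·ln C = 14.9633;  7.2034·k + 5·ln C = 9.6634.
Solving (det = 6.7102): k = 0.77604, ln C = 0.81465.

k = 0.776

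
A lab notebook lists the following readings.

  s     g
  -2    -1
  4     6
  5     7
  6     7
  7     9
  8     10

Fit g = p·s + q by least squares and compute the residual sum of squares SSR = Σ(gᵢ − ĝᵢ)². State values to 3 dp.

Normal-equation sums: Σs·s = 194, Σs = 28, Σ1 = 6.
And Σs·g = 246, Σg = 38.
Δ = 194·6 − 28² = 380.
p = (246·6 − 28·38)/380 = 103/95; q = (194·38 − 28·246)/380 = 121/95.
Residuals: -2/19, 37/95, 29/95, -74/95, 13/95, 1/19; SSR = 84/95.

SSR = 0.884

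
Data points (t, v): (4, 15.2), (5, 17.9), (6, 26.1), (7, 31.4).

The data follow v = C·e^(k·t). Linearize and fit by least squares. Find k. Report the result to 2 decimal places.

With ln vᵢ as the transformed response and tᵢ as the regressor:
Σt = 22.0000, Σ(t)² = 126.0000, Σln v = 12.3148, Σt·ln v = 69.0085.
Equations: 126.0000·k + 22.0000·ln C = 69.0085;  22.0000·k + 4·ln C = 12.3148.
Δ = 126.0000·4 − (22.0000)² = 20.0000; k = (69.0085·4 − 22.0000·12.3148)/20.0000 = 0.25537, ln C = (126.0000·12.3148 − 22.0000·69.0085)/20.0000 = 1.67419.

k = 0.26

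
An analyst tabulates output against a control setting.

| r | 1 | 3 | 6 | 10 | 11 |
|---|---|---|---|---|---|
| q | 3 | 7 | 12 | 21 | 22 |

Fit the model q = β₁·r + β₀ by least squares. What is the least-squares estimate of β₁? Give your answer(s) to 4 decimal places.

β₁ = 1.9385

Forming XᵀX = [[267, 31]; [31, 5]] and Xᵀq = [548, 65]ᵀ gives XᵀX·[β₁, β₀]ᵀ = Xᵀq.
Δ = 267·5 − 31² = 374.
β₁ = (548·5 − 31·65)/374 = 725/374; β₀ = (267·65 − 31·548)/374 = 367/374.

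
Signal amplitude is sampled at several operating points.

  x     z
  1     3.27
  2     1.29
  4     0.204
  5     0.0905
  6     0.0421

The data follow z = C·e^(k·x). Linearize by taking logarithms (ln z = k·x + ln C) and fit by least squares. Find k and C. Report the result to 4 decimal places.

k = -0.8773, C = 7.4949

With ln zᵢ as the transformed response and xᵢ as the regressor:
Σx = 18.0000, Σ(x)² = 82.0000, Σln z = -5.7203, Σx·ln z = -35.6827.
Equations: 82.0000·k + 18.0000·ln C = -35.6827;  18.0000·k + 5·ln C = -5.7203.
Solving (det = 86.0000): k = -0.87730, ln C = 2.01423, so C = exp(2.01423) = 7.49492.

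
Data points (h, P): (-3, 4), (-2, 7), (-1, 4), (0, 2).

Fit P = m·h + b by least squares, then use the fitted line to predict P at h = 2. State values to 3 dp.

P̂ = 1.100

XᵀX·[m, b]ᵀ = XᵀP reads: 14·m + (-6)·b = -30;  (-6)·m + 4·b = 17.
Eliminating b: 4·(row 1) − (-6)·(row 2) gives 20·m = 4·(-30) − (-6)·17 = -18, so m = -9/10.
Then b = (17 − (-6)·(-9/10))/4 = 29/10.
At h = 2: P̂ = (-9/10)·(2) + (29/10)·(1) = 11/10.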